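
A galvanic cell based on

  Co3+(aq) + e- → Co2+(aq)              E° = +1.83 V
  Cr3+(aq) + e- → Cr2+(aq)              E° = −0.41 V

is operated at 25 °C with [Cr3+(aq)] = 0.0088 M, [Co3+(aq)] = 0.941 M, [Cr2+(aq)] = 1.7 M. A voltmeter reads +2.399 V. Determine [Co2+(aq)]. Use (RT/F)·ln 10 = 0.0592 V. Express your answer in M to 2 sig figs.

Co³⁺/Co²⁺ is the cathode (higher E°); E°cell = +1.83 − (−0.41) = +2.24 V with n = 1.
Rearranging E = E° − (0.0592/n)·log Q gives log Q = 1(+2.24 − (+2.399))/0.0592 = −2.686.
Balancing electrons gives Co3+(aq) + Cr2+(aq) → Co2+(aq) + Cr3+(aq); thus Q = ([Co2+(aq)]·[Cr3+(aq)]) / ([Co3+(aq)]·[Cr2+(aq)]).
Solving for the unknown gives log [Co2+(aq)] = −0.426, so [Co2+(aq)] ≈ 0.37 M.

0.37 M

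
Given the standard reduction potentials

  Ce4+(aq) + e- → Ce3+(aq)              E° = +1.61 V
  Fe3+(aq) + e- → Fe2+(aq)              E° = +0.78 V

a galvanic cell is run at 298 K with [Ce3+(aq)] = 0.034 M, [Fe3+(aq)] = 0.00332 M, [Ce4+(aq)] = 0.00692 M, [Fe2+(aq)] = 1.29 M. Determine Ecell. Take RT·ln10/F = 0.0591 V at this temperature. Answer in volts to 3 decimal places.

+0.942 V

Ce⁴⁺/Ce³⁺ is reduced (cathode, E° = +1.61 V) and Fe³⁺/Fe²⁺ is oxidized (anode).
The standard potential is +1.61 − (+0.78) = +0.83 V and the balanced reaction transfers n = 1 electron.
The balanced reaction is Ce4+(aq) + Fe2+(aq) → Ce3+(aq) + Fe3+(aq), so Q = ([Ce3+(aq)]·[Fe3+(aq)]) / ([Ce4+(aq)]·[Fe2+(aq)]) = 0.0126 and log Q = −1.898.
E = E° − (0.0591/n)·log Q = +0.83 − (0.0591/1)(−1.898) = +0.942 V.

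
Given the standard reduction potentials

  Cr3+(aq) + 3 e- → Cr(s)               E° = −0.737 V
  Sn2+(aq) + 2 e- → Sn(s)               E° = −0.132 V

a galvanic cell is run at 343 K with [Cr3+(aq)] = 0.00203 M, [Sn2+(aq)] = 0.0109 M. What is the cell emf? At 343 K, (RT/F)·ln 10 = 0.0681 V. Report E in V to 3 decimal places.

Sn²⁺/Sn is reduced (cathode, E° = −0.132 V) and Cr³⁺/Cr is oxidized (anode).
E°cell = −0.132 − (−0.737) = +0.605 V, with n = 6 electrons transferred.
For the overall reaction 3 Sn2+(aq) + 2 Cr(s) → 3 Sn(s) + 2 Cr3+(aq), Q = [Cr3+(aq)]^2 / [Sn2+(aq)]^3 = 3.18, giving log Q = 0.503.
By the Nernst equation, E = +0.605 − (0.0681/6)·(0.503) = +0.599 V.

+0.599 V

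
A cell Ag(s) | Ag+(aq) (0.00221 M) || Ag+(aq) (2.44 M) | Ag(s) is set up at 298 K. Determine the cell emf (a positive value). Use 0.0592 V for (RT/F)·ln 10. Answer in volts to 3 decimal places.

For a concentration cell E°cell = 0, since both electrodes use the same couple.
The compartment with the higher Ag+(aq) concentration (2.44 M) acts as the cathode; ions are reduced there and produced at the dilute (0.00221 M) anode.
With n = 1, Ecell = −(0.0592/1)·log([dilute]/[conc]) = −(0.0592/1)·log(0.00221/2.44) = +0.180 V.

0.180 V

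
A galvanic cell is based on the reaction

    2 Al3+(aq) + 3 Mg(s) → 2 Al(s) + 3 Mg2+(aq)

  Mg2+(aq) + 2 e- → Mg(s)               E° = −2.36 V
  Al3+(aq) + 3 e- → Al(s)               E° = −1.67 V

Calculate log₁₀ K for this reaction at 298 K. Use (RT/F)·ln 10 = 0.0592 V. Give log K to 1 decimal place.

log K = 69.9

The Al³⁺/Al couple is reduced (cathode); E°cell = −1.67 − (−2.36) = +0.69 V with n = 6.
At equilibrium E = 0, so log K = nE°cell / 0.0592 = (6)(+0.69) / 0.0592 = 69.9.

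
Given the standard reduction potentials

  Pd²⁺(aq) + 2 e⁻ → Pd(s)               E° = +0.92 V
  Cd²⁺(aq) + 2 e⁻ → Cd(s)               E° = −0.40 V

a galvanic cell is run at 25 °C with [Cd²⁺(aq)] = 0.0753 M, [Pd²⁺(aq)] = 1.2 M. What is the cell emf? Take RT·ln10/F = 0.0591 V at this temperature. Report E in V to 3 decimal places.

+1.356 V

Pd²⁺/Pd is reduced (cathode, E° = +0.92 V) and Cd²⁺/Cd is oxidized (anode).
The standard potential is +0.92 − (−0.40) = +1.32 V and the balanced reaction transfers n = 2 electrons.
The balanced reaction is Pd²⁺(aq) + Cd(s) → Pd(s) + Cd²⁺(aq), so Q = [Cd²⁺(aq)] / [Pd²⁺(aq)] = 0.0628 and log Q = −1.202.
E = E° − (0.0591/n)·log Q = +1.32 − (0.0591/2)(−1.202) = +1.356 V.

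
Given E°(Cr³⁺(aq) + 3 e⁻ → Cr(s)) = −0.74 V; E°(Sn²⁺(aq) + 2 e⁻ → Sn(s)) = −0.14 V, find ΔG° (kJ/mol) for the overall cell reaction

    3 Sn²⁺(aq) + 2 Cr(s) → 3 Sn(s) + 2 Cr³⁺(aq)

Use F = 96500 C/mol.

In the reaction as written Sn²⁺(aq) is reduced, so the Sn²⁺/Sn couple is the cathode and Cr³⁺/Cr is the anode.
E°cell = −0.14 − (−0.74) = +0.60 V; balancing electrons gives n = 6.
ΔG° = −nFE°cell = −(6)(96500)(+0.60) J/mol = −347 kJ/mol.

−347 kJ/mol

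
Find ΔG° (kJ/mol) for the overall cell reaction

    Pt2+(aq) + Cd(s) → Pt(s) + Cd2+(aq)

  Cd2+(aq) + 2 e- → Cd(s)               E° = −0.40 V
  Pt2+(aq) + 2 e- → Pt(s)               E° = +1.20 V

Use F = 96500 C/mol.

In the reaction as written Pt2+(aq) is reduced, so the Pt²⁺/Pt couple is the cathode and Cd²⁺/Cd is the anode.
E°cell = +1.20 − (−0.40) = +1.60 V; balancing electrons gives n = 2.
ΔG° = −nFE°cell = −(2)(96500)(+1.60) J/mol = −309 kJ/mol.

−309 kJ/mol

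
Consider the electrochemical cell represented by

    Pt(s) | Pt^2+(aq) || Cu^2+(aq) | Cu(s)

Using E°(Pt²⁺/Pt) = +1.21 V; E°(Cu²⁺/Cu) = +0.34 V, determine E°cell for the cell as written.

By convention the left-hand electrode in cell notation is the anode (oxidation) and the right-hand electrode is the cathode (reduction).
E°cell = E°(right) − E°(left) = +0.34 − (+1.21) = −0.87 V.
The negative sign shows that, as written, the cell would require an external voltage to drive the reaction.

−0.87 V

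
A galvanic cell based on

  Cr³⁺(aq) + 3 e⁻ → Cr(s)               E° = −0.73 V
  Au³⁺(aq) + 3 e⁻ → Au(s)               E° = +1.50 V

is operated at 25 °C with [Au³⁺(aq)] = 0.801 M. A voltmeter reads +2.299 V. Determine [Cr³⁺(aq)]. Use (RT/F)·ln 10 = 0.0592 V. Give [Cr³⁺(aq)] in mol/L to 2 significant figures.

With Au³⁺/Au at the cathode and Cr³⁺/Cr at the anode, E°cell = +1.50 − (−0.73) = +2.23 V (n = 3).
From the Nernst equation, log Q = n(E° − E)/0.0592 = 3·(+2.23 − (+2.299))/0.0592 = −3.497.
Balancing electrons gives Au³⁺(aq) + Cr(s) → Au(s) + Cr³⁺(aq); thus Q = [Cr³⁺(aq)] / [Au³⁺(aq)].
Substituting the known concentrations and solving, log [Cr³⁺(aq)] = −3.593 and [Cr³⁺(aq)] = 0.00026 M.

0.00026 M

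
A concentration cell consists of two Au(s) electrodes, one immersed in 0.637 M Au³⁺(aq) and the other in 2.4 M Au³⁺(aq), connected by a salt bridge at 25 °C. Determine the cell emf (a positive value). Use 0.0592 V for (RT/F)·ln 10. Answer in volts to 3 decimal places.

For a concentration cell E°cell = 0, since both electrodes use the same couple.
The compartment with the higher Au³⁺(aq) concentration (2.4 M) acts as the cathode; ions are reduced there and produced at the dilute (0.637 M) anode.
With n = 3, Ecell = −(0.0592/3)·log([dilute]/[conc]) = −(0.0592/3)·log(0.637/2.4) = +0.011 V.

0.011 V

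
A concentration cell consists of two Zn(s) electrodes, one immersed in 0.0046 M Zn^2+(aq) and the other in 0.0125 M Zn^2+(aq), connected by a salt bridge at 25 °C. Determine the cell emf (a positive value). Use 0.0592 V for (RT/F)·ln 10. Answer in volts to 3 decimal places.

For a concentration cell E°cell = 0, since both electrodes use the same couple.
The compartment with the higher Zn^2+(aq) concentration (0.0125 M) acts as the cathode; ions are reduced there and produced at the dilute (0.0046 M) anode.
With n = 2, Ecell = −(0.0592/2)·log([dilute]/[conc]) = −(0.0592/2)·log(0.0046/0.0125) = +0.013 V.

0.013 V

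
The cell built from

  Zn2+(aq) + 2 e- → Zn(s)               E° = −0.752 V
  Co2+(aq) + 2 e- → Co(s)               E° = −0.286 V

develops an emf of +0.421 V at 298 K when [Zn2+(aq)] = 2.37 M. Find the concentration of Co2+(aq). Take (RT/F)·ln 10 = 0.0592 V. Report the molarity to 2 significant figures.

Co²⁺/Co is the cathode (higher E°); E°cell = −0.286 − (−0.752) = +0.466 V with n = 2.
Rearranging E = E° − (0.0592/n)·log Q gives log Q = 2(+0.466 − (+0.421))/0.0592 = 1.520.
For Co2+(aq) + Zn(s) → Co(s) + Zn2+(aq), the reaction quotient is Q = [Zn2+(aq)] / [Co2+(aq)].
Substituting the known concentrations and solving, log [Co2+(aq)] = −1.145 and [Co2+(aq)] = 0.072 M.

0.072 M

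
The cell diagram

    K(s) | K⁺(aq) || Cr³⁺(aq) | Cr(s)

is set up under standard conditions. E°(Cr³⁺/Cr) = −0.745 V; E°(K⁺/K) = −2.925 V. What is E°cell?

By convention the left-hand electrode in cell notation is the anode (oxidation) and the right-hand electrode is the cathode (reduction).
E°cell = E°(right) − E°(left) = −0.745 − (−2.925) = +2.180 V.

+2.180 V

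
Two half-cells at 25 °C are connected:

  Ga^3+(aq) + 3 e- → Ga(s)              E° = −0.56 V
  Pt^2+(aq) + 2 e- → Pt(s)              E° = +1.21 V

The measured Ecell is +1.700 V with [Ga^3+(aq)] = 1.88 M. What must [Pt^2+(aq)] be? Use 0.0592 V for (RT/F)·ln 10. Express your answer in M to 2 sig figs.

0.0066 M

The Pt²⁺/Pt couple has the larger reduction potential, so it is the cathode: E°cell = +1.21 − (−0.56) = +1.77 V and n = 6.
From the Nernst equation, log Q = n(E° − E)/0.0592 = 6·(+1.77 − (+1.700))/0.0592 = 7.095.
The balanced reaction is 3 Pt^2+(aq) + 2 Ga(s) → 3 Pt(s) + 2 Ga^3+(aq), so Q = [Ga^3+(aq)]^2 / [Pt^2+(aq)]^3.
Isolating [Pt^2+(aq)] in Q = 10^{7.095} yields log [Pt^2+(aq)] = −2.182, i.e. 0.0066 M.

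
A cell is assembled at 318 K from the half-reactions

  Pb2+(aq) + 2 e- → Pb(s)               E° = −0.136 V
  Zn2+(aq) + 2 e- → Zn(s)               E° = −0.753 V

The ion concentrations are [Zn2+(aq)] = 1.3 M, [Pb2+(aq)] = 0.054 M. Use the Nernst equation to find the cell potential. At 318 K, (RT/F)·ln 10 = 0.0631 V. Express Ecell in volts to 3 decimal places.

+0.573 V

Pb²⁺/Pb is reduced (cathode, E° = −0.136 V) and Zn²⁺/Zn is oxidized (anode).
E°cell = E°cat − E°an = −0.136 − (−0.753) = +0.617 V; n = 2.
The balanced reaction is Pb2+(aq) + Zn(s) → Pb(s) + Zn2+(aq), so Q = [Zn2+(aq)] / [Pb2+(aq)] = 24.1 and log Q = 1.382.
E = E° − (0.0631/n)·log Q = +0.617 − (0.0631/2)(1.382) = +0.573 V.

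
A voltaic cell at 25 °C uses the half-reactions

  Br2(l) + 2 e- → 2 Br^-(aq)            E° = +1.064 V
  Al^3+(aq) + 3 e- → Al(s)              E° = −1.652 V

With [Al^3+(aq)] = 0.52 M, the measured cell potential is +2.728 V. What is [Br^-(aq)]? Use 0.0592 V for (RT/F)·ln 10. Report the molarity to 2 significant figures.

The Br₂/Br⁻ couple has the larger reduction potential, so it is the cathode: E°cell = +1.064 − (−1.652) = +2.716 V and n = 6.
Since E = E° − (0.0592/n)·log Q, log Q = n(E° − E)/0.0592 = −1.216.
For 3 Br2(l) + 2 Al(s) → 6 Br^-(aq) + 2 Al^3+(aq), the reaction quotient is Q = [Br^-(aq)]^6·[Al^3+(aq)]^2.
Isolating [Br^-(aq)] in Q = 10^{−1.216} yields log [Br^-(aq)] = −0.108, i.e. 0.78 M.

0.78 M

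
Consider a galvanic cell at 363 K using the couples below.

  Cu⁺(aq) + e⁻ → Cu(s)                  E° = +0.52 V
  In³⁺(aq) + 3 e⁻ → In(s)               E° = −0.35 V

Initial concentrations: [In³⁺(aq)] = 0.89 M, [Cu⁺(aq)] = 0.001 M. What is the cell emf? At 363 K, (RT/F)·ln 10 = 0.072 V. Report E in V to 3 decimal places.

The Cu⁺/Cu couple has the more positive E°, so it is the cathode; In³⁺/In is the anode.
E°cell = +0.52 − (−0.35) = +0.87 V, with n = 3 electrons transferred.
Balancing gives 3 Cu⁺(aq) + In(s) → 3 Cu(s) + In³⁺(aq); hence Q = [In³⁺(aq)] / [Cu⁺(aq)]^3 = 8.9×10^8 (log Q = 8.949).
Applying E = E° − (RT ln10/nF)·log Q gives +0.87 − (0.072/3)(8.949) = +0.655 V.

+0.655 V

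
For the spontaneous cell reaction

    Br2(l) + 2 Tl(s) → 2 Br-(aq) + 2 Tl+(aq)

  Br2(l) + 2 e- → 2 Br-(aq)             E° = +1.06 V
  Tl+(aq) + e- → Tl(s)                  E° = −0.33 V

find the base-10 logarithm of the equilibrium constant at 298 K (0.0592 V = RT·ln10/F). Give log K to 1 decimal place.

The Br₂/Br⁻ couple is reduced (cathode); E°cell = +1.06 − (−0.33) = +1.39 V with n = 2.
At equilibrium E = 0, so log K = nE°cell / 0.0592 = (2)(+1.39) / 0.0592 = 47.0.

log K = 47.0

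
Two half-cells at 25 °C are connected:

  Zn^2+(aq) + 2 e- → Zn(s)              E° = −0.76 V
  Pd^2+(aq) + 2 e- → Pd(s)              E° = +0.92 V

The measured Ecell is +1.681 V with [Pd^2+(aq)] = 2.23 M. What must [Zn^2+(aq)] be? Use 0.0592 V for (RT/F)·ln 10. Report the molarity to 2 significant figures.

The Pd²⁺/Pd couple has the larger reduction potential, so it is the cathode: E°cell = +0.92 − (−0.76) = +1.68 V and n = 2.
From the Nernst equation, log Q = n(E° − E)/0.0592 = 2·(+1.68 − (+1.681))/0.0592 = −0.034.
The balanced reaction is Pd^2+(aq) + Zn(s) → Pd(s) + Zn^2+(aq), so Q = [Zn^2+(aq)] / [Pd^2+(aq)].
Substituting the known concentrations and solving, log [Zn^2+(aq)] = 0.314 and [Zn^2+(aq)] = 2.1 M.

2.1 M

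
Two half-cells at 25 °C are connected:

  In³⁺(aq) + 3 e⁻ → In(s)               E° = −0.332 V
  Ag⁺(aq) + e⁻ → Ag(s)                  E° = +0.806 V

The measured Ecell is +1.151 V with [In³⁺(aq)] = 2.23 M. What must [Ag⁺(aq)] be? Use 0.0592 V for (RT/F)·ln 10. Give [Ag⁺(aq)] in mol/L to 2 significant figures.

2.2 M

Ag⁺/Ag is the cathode (higher E°); E°cell = +0.806 − (−0.332) = +1.138 V with n = 3.
Since E = E° − (0.0592/n)·log Q, log Q = n(E° − E)/0.0592 = −0.659.
For 3 Ag⁺(aq) + In(s) → 3 Ag(s) + In³⁺(aq), the reaction quotient is Q = [In³⁺(aq)] / [Ag⁺(aq)]^3.
Substituting the known concentrations and solving, log [Ag⁺(aq)] = 0.336 and [Ag⁺(aq)] = 2.2 M.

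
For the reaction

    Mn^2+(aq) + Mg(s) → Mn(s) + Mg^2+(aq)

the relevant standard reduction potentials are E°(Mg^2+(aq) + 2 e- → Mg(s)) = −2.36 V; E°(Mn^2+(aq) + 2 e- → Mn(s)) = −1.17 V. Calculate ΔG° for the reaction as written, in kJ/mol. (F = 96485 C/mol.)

−230 kJ/mol

In the reaction as written Mn^2+(aq) is reduced, so the Mn²⁺/Mn couple is the cathode and Mg²⁺/Mg is the anode.
E°cell = −1.17 − (−2.36) = +1.19 V; balancing electrons gives n = 2.
ΔG° = −nFE°cell = −(2)(96485)(+1.19) J/mol = −230 kJ/mol.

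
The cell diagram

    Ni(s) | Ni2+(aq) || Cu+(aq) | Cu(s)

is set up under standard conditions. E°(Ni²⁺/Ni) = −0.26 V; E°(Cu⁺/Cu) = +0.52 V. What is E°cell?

By convention the left-hand electrode in cell notation is the anode (oxidation) and the right-hand electrode is the cathode (reduction).
E°cell = E°(right) − E°(left) = +0.52 − (−0.26) = +0.78 V.

+0.78 V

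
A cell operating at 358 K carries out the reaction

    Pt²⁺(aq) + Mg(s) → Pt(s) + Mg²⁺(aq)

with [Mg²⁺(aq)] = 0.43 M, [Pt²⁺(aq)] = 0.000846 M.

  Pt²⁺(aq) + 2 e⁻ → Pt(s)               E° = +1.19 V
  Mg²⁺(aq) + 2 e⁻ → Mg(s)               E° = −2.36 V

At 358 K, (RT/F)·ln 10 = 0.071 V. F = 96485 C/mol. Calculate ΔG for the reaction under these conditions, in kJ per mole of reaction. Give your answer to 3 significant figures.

−666 kJ/mol

E°cell = +1.19 − (−2.36) = +3.55 V; the balanced reaction transfers n = 2 electrons.
Here Q = [Mg²⁺(aq)] / [Pt²⁺(aq)] = 508 (log Q = 2.706), giving E = +3.55 − (0.071/2)·(2.706) = +3.4539 V.
ΔG = −nFE = −(2)(96485)(+3.4539) J/mol = −666 kJ/mol.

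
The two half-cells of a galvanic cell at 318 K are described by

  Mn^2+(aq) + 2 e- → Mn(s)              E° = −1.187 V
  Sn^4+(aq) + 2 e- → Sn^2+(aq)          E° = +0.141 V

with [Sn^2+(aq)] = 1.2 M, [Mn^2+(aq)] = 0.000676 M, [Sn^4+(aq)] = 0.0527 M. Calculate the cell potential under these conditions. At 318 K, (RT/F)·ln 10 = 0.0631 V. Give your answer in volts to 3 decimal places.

Since E°(Sn⁴⁺/Sn²⁺) > E°(Mn²⁺/Mn), Sn⁴⁺/Sn²⁺ serves as the cathode.
E°cell = E°cat − E°an = +0.141 − (−1.187) = +1.328 V; n = 2.
The balanced reaction is Sn^4+(aq) + Mn(s) → Sn^2+(aq) + Mn^2+(aq), so Q = ([Sn^2+(aq)]·[Mn^2+(aq)]) / [Sn^4+(aq)] = 0.0154 and log Q = −1.813.
E = E° − (0.0631/n)·log Q = +1.328 − (0.0631/2)(−1.813) = +1.385 V.

+1.385 V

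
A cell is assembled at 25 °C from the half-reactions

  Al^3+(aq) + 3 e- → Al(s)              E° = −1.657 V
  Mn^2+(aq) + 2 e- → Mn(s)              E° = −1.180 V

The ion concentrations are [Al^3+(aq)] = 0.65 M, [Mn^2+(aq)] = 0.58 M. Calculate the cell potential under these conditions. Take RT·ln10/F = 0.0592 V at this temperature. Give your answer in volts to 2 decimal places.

Mn²⁺/Mn is reduced (cathode, E° = −1.180 V) and Al³⁺/Al is oxidized (anode).
The standard potential is −1.180 − (−1.657) = +0.477 V and the balanced reaction transfers n = 6 electrons.
The balanced reaction is 3 Mn^2+(aq) + 2 Al(s) → 3 Mn(s) + 2 Al^3+(aq), so Q = [Al^3+(aq)]^2 / [Mn^2+(aq)]^3 = 2.17 and log Q = 0.336.
By the Nernst equation, E = +0.477 − (0.0592/6)·(0.336) = +0.47 V.

+0.47 V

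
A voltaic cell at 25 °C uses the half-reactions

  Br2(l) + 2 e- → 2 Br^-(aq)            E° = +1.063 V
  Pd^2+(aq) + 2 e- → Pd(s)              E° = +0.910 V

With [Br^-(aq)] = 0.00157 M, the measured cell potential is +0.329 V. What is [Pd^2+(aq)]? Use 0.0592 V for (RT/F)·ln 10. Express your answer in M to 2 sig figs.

With Br₂/Br⁻ at the cathode and Pd²⁺/Pd at the anode, E°cell = +1.063 − (+0.910) = +0.153 V (n = 2).
From the Nernst equation, log Q = n(E° − E)/0.0592 = 2·(+0.153 − (+0.329))/0.0592 = −5.946.
The balanced reaction is Br2(l) + Pd(s) → 2 Br^-(aq) + Pd^2+(aq), so Q = [Br^-(aq)]^2·[Pd^2+(aq)].
Substituting the known concentrations and solving, log [Pd^2+(aq)] = −0.338 and [Pd^2+(aq)] = 0.46 M.

0.46 M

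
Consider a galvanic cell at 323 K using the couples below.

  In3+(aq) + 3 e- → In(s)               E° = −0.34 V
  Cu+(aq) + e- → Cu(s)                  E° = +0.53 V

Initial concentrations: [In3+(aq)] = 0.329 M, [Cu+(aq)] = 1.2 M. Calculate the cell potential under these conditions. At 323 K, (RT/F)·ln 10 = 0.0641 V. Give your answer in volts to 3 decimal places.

+0.885 V

Cu⁺/Cu is reduced (cathode, E° = +0.53 V) and In³⁺/In is oxidized (anode).
The standard potential is +0.53 − (−0.34) = +0.87 V and the balanced reaction transfers n = 3 electrons.
Balancing gives 3 Cu+(aq) + In(s) → 3 Cu(s) + In3+(aq); hence Q = [In3+(aq)] / [Cu+(aq)]^3 = 0.19 (log Q = −0.720).
By the Nernst equation, E = +0.87 − (0.0641/3)·(−0.720) = +0.885 V.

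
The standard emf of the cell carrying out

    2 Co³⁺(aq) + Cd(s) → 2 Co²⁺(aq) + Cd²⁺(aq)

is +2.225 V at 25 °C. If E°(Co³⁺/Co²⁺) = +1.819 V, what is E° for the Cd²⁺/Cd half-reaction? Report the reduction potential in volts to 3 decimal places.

−0.406 V

In the reaction as written the Co³⁺/Co²⁺ couple is reduced (cathode) and Cd²⁺/Cd is oxidized (anode), so E°cell = E°(Co³⁺/Co²⁺) − E°(Cd²⁺/Cd).
E°(Cd²⁺/Cd) = E°(cathode) − E°cell = +1.819 − (+2.225) = −0.406 V.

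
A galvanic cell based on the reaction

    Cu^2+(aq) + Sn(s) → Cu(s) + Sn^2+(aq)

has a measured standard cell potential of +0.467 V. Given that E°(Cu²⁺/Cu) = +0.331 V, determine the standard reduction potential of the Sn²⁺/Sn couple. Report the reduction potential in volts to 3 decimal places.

−0.136 V

In the reaction as written the Cu²⁺/Cu couple is reduced (cathode) and Sn²⁺/Sn is oxidized (anode), so E°cell = E°(Cu²⁺/Cu) − E°(Sn²⁺/Sn).
E°(Sn²⁺/Sn) = E°(cathode) − E°cell = +0.331 − (+0.467) = −0.136 V.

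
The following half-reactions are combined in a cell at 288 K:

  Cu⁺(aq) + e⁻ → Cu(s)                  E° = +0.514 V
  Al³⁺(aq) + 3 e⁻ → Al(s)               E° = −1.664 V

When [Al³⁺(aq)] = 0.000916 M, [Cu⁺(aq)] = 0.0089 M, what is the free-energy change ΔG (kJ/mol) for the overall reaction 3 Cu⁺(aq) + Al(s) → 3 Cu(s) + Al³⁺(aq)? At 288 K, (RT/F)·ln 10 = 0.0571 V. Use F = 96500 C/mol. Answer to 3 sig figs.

The standard cell potential is +0.514 − (−1.664) = +2.178 V, with n = 3 electrons in the balanced equation.
Q = [Al³⁺(aq)] / [Cu⁺(aq)]^3 = 1.3×10^3, so log Q = 3.114 and E = +2.178 − (0.0571/3)(3.114) = +2.1187 V.
ΔG = −nFE = −(3)(96500)(+2.1187) J/mol = −613 kJ/mol.

−613 kJ/mol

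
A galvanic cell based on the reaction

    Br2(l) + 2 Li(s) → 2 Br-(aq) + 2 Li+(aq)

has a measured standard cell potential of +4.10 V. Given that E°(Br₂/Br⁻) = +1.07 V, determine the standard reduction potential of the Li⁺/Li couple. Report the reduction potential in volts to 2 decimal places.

In the reaction as written the Br₂/Br⁻ couple is reduced (cathode) and Li⁺/Li is oxidized (anode), so E°cell = E°(Br₂/Br⁻) − E°(Li⁺/Li).
E°(Li⁺/Li) = E°(cathode) − E°cell = +1.07 − (+4.10) = −3.03 V.

−3.03 V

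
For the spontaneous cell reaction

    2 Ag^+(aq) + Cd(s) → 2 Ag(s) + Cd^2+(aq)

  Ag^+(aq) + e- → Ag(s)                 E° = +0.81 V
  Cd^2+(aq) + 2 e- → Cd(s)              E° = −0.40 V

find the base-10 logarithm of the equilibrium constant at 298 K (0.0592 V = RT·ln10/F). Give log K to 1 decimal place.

log K = 40.9

The Ag⁺/Ag couple is reduced (cathode); E°cell = +0.81 − (−0.40) = +1.21 V with n = 2.
At equilibrium E = 0, so log K = nE°cell / 0.0592 = (2)(+1.21) / 0.0592 = 40.9.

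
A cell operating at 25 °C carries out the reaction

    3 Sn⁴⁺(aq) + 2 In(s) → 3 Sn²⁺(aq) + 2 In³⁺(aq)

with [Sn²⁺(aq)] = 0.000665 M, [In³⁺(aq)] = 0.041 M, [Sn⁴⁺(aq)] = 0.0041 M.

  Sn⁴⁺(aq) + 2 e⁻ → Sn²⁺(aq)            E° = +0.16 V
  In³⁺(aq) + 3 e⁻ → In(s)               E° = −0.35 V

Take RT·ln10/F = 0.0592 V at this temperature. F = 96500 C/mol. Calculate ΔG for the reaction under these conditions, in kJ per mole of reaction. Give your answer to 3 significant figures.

−325 kJ/mol

With Sn⁴⁺/Sn²⁺ reduced at the cathode, E°cell = +0.16 − (−0.35) = +0.51 V and n = 6.
Q = ([Sn²⁺(aq)]^3·[In³⁺(aq)]^2) / [Sn⁴⁺(aq)]^3 = 7.17×10^−6, so log Q = −5.144 and E = +0.51 − (0.0592/6)(−5.144) = +0.5608 V.
ΔG = −nFE = −(6)(96500)(+0.5608) J/mol = −325 kJ/mol.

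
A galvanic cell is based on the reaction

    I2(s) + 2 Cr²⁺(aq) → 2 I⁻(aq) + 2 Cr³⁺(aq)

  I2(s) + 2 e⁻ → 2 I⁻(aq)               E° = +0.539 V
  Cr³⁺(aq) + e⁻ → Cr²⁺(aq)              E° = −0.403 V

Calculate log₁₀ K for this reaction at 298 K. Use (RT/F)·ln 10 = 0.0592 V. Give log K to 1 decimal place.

log K = 31.8

The I₂/I⁻ couple is reduced (cathode); E°cell = +0.539 − (−0.403) = +0.942 V with n = 2.
At equilibrium E = 0, so log K = nE°cell / 0.0592 = (2)(+0.942) / 0.0592 = 31.8.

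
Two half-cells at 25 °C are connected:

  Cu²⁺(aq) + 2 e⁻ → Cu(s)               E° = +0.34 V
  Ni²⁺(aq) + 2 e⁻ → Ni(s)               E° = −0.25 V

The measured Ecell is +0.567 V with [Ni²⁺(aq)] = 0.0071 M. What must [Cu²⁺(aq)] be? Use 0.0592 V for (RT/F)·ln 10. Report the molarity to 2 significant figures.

0.0012 M

Cu²⁺/Cu is the cathode (higher E°); E°cell = +0.34 − (−0.25) = +0.59 V with n = 2.
From the Nernst equation, log Q = n(E° − E)/0.0592 = 2·(+0.59 − (+0.567))/0.0592 = 0.777.
The balanced reaction is Cu²⁺(aq) + Ni(s) → Cu(s) + Ni²⁺(aq), so Q = [Ni²⁺(aq)] / [Cu²⁺(aq)].
Solving for the unknown gives log [Cu²⁺(aq)] = −2.926, so [Cu²⁺(aq)] ≈ 0.0012 M.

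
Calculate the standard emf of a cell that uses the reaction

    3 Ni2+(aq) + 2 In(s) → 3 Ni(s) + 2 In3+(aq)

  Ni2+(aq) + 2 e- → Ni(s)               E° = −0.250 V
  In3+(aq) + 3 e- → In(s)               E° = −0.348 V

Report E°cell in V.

Ni2+(aq) gains electrons, so the Ni²⁺/Ni couple is the cathode; the In³⁺/In couple is the anode.
E°cell = E°(cathode) − E°(anode) = −0.250 − (−0.348) = +0.098 V.
The positive value indicates the reaction is spontaneous as written.

+0.098 V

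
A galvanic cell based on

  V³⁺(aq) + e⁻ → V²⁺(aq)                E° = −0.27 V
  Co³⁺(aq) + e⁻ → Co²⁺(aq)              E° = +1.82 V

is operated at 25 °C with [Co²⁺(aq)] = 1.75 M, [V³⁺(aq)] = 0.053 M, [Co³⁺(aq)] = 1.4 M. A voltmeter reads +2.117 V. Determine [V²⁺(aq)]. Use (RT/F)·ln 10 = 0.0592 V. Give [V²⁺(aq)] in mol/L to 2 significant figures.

0.19 M

Co³⁺/Co²⁺ is the cathode (higher E°); E°cell = +1.82 − (−0.27) = +2.09 V with n = 1.
From the Nernst equation, log Q = n(E° − E)/0.0592 = 1·(+2.09 − (+2.117))/0.0592 = −0.456.
For Co³⁺(aq) + V²⁺(aq) → Co²⁺(aq) + V³⁺(aq), the reaction quotient is Q = ([Co²⁺(aq)]·[V³⁺(aq)]) / ([Co³⁺(aq)]·[V²⁺(aq)]).
Solving for the unknown gives log [V²⁺(aq)] = −0.723, so [V²⁺(aq)] ≈ 0.19 M.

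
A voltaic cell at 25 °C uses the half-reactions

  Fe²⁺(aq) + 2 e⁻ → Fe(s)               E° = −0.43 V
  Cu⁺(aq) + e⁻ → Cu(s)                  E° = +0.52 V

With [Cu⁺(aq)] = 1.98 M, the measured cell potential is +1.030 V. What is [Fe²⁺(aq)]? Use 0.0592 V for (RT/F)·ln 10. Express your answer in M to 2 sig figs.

The Cu⁺/Cu couple has the larger reduction potential, so it is the cathode: E°cell = +0.52 − (−0.43) = +0.95 V and n = 2.
Since E = E° − (0.0592/n)·log Q, log Q = n(E° − E)/0.0592 = −2.703.
The balanced reaction is 2 Cu⁺(aq) + Fe(s) → 2 Cu(s) + Fe²⁺(aq), so Q = [Fe²⁺(aq)] / [Cu⁺(aq)]^2.
Isolating [Fe²⁺(aq)] in Q = 10^{−2.703} yields log [Fe²⁺(aq)] = −2.110, i.e. 0.0078 M.

0.0078 M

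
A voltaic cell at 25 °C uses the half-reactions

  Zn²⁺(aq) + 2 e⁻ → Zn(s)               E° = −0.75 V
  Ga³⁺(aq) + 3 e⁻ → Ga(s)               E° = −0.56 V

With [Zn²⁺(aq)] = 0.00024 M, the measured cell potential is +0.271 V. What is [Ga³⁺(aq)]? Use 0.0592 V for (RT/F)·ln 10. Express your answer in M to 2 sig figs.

The Ga³⁺/Ga couple has the larger reduction potential, so it is the cathode: E°cell = −0.56 − (−0.75) = +0.19 V and n = 6.
Rearranging E = E° − (0.0592/n)·log Q gives log Q = 6(+0.19 − (+0.271))/0.0592 = −8.209.
The balanced reaction is 2 Ga³⁺(aq) + 3 Zn(s) → 2 Ga(s) + 3 Zn²⁺(aq), so Q = [Zn²⁺(aq)]^3 / [Ga³⁺(aq)]^2.
Isolating [Ga³⁺(aq)] in Q = 10^{−8.209} yields log [Ga³⁺(aq)] = −1.325, i.e. 0.047 M.

0.047 M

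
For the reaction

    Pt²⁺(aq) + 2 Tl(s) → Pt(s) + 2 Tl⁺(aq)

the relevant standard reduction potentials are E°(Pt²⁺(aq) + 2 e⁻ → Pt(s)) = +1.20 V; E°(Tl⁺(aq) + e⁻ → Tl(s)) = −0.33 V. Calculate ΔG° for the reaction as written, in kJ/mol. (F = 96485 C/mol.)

In the reaction as written Pt²⁺(aq) is reduced, so the Pt²⁺/Pt couple is the cathode and Tl⁺/Tl is the anode.
E°cell = +1.20 − (−0.33) = +1.53 V; balancing electrons gives n = 2.
ΔG° = −nFE°cell = −(2)(96485)(+1.53) J/mol = −295 kJ/mol.

−295 kJ/mol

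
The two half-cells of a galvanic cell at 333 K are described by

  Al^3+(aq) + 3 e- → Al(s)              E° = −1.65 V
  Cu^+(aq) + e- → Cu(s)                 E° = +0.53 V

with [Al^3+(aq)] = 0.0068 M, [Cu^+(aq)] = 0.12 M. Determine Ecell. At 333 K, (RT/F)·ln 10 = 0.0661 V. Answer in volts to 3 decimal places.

+2.167 V

Cu⁺/Cu is reduced (cathode, E° = +0.53 V) and Al³⁺/Al is oxidized (anode).
E°cell = +0.53 − (−1.65) = +2.18 V, with n = 3 electrons transferred.
For the overall reaction 3 Cu^+(aq) + Al(s) → 3 Cu(s) + Al^3+(aq), Q = [Al^3+(aq)] / [Cu^+(aq)]^3 = 3.94, giving log Q = 0.595.
Applying E = E° − (RT ln10/nF)·log Q gives +2.18 − (0.0661/3)(0.595) = +2.167 V.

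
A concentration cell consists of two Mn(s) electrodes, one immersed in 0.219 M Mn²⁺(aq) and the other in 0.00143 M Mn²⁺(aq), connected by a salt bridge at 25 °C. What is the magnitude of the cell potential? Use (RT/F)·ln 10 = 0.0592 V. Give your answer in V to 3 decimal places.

0.065 V

For a concentration cell E°cell = 0, since both electrodes use the same couple.
The compartment with the higher Mn²⁺(aq) concentration (0.219 M) acts as the cathode; ions are reduced there and produced at the dilute (0.00143 M) anode.
With n = 2, Ecell = −(0.0592/2)·log([dilute]/[conc]) = −(0.0592/2)·log(0.00143/0.219) = +0.065 V.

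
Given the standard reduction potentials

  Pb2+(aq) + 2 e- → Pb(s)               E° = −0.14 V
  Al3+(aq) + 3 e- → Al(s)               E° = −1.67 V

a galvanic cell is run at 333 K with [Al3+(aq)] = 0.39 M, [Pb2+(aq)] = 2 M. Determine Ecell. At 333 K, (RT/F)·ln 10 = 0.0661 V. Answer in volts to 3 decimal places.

+1.549 V

Since E°(Pb²⁺/Pb) > E°(Al³⁺/Al), Pb²⁺/Pb serves as the cathode.
E°cell = E°cat − E°an = −0.14 − (−1.67) = +1.53 V; n = 6.
Balancing gives 3 Pb2+(aq) + 2 Al(s) → 3 Pb(s) + 2 Al3+(aq); hence Q = [Al3+(aq)]^2 / [Pb2+(aq)]^3 = 0.019 (log Q = −1.721).
Applying E = E° − (RT ln10/nF)·log Q gives +1.53 − (0.0661/6)(−1.721) = +1.549 V.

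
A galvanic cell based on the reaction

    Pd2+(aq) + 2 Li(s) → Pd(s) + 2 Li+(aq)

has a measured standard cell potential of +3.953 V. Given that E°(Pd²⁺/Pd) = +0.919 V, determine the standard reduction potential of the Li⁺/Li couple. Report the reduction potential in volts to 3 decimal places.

−3.034 V

In the reaction as written the Pd²⁺/Pd couple is reduced (cathode) and Li⁺/Li is oxidized (anode), so E°cell = E°(Pd²⁺/Pd) − E°(Li⁺/Li).
E°(Li⁺/Li) = E°(cathode) − E°cell = +0.919 − (+3.953) = −3.034 V.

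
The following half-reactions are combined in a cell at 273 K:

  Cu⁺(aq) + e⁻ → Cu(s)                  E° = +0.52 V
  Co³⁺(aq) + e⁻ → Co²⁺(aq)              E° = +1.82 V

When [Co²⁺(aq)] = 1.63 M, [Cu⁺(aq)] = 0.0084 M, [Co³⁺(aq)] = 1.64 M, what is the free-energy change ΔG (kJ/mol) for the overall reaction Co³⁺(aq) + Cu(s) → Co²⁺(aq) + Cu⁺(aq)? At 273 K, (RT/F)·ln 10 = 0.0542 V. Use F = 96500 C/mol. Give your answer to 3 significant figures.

With Co³⁺/Co²⁺ reduced at the cathode, E°cell = +1.82 − (+0.52) = +1.30 V and n = 1.
Q = ([Co²⁺(aq)]·[Cu⁺(aq)]) / [Co³⁺(aq)] = 0.00835, so log Q = −2.078 and E = +1.30 − (0.0542/1)(−2.078) = +1.4126 V.
ΔG = −nFE = −(1)(96500)(+1.4126) J/mol = −136 kJ/mol.

−136 kJ/mol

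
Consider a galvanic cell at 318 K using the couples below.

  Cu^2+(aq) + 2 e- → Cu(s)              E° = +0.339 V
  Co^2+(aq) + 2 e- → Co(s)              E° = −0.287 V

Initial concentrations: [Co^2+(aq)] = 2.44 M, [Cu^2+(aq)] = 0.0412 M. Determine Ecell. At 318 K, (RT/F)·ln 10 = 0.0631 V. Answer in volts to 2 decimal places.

+0.57 V

Since E°(Cu²⁺/Cu) > E°(Co²⁺/Co), Cu²⁺/Cu serves as the cathode.
E°cell = E°cat − E°an = +0.339 − (−0.287) = +0.626 V; n = 2.
For the overall reaction Cu^2+(aq) + Co(s) → Cu(s) + Co^2+(aq), Q = [Co^2+(aq)] / [Cu^2+(aq)] = 59.2, giving log Q = 1.772.
By the Nernst equation, E = +0.626 − (0.0631/2)·(1.772) = +0.57 V.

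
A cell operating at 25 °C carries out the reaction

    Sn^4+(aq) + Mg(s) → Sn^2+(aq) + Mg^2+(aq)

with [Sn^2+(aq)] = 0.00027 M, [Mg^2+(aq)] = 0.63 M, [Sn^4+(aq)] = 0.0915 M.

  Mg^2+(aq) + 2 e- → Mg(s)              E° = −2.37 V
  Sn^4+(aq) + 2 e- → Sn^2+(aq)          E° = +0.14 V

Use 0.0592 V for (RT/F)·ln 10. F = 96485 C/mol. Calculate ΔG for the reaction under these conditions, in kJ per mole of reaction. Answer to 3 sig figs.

−500 kJ/mol

E°cell = +0.14 − (−2.37) = +2.51 V; the balanced reaction transfers n = 2 electrons.
Q = ([Sn^2+(aq)]·[Mg^2+(aq)]) / [Sn^4+(aq)] = 0.00186, so log Q = −2.731 and E = +2.51 − (0.0592/2)(−2.731) = +2.5908 V.
Then ΔG = −nFE = −2 × 96485 × +2.5908 J/mol = −500 kJ/mol.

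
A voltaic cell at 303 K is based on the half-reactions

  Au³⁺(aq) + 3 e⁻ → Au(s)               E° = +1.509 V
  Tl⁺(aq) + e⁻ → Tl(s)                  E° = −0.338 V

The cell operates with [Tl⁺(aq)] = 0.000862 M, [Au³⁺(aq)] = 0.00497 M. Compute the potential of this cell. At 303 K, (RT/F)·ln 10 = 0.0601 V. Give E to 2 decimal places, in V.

+1.99 V

Since E°(Au³⁺/Au) > E°(Tl⁺/Tl), Au³⁺/Au serves as the cathode.
E°cell = E°cat − E°an = +1.509 − (−0.338) = +1.847 V; n = 3.
Balancing gives Au³⁺(aq) + 3 Tl(s) → Au(s) + 3 Tl⁺(aq); hence Q = [Tl⁺(aq)]^3 / [Au³⁺(aq)] = 1.29×10^−7 (log Q = −6.890).
Applying E = E° − (RT ln10/nF)·log Q gives +1.847 − (0.0601/3)(−6.890) = +1.99 V.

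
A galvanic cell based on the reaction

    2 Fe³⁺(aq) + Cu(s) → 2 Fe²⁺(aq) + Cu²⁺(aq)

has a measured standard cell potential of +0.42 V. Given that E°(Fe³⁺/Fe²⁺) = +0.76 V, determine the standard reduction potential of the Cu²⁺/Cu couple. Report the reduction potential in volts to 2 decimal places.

In the reaction as written the Fe³⁺/Fe²⁺ couple is reduced (cathode) and Cu²⁺/Cu is oxidized (anode), so E°cell = E°(Fe³⁺/Fe²⁺) − E°(Cu²⁺/Cu).
E°(Cu²⁺/Cu) = E°(cathode) − E°cell = +0.76 − (+0.42) = +0.34 V.

+0.34 V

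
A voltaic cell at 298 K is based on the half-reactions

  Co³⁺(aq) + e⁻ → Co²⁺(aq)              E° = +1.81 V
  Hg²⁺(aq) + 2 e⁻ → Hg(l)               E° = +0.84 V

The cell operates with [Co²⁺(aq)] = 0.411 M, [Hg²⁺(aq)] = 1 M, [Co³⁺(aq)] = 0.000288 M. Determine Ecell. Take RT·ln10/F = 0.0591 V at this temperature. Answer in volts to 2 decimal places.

+0.78 V

The Co³⁺/Co²⁺ couple has the more positive E°, so it is the cathode; Hg²⁺/Hg is the anode.
E°cell = E°cat − E°an = +1.81 − (+0.84) = +0.97 V; n = 2.
For the overall reaction 2 Co³⁺(aq) + Hg(l) → 2 Co²⁺(aq) + Hg²⁺(aq), Q = ([Co²⁺(aq)]^2·[Hg²⁺(aq)]) / [Co³⁺(aq)]^2 = 2.04×10^6, giving log Q = 6.309.
By the Nernst equation, E = +0.97 − (0.0591/2)·(6.309) = +0.78 V.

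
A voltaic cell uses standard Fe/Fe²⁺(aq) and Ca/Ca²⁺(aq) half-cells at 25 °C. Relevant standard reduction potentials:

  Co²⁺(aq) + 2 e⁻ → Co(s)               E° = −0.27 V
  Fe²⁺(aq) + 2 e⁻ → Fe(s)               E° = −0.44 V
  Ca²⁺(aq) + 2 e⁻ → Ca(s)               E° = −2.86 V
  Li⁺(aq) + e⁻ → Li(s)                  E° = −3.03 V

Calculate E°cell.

The Fe²⁺/Fe couple has the higher E°, so Fe ion is reduced (cathode) and Ca is oxidized (anode).
E°cell = E°(cathode) − E°(anode) = −0.44 − (−2.86) = +2.42 V.

+2.42 V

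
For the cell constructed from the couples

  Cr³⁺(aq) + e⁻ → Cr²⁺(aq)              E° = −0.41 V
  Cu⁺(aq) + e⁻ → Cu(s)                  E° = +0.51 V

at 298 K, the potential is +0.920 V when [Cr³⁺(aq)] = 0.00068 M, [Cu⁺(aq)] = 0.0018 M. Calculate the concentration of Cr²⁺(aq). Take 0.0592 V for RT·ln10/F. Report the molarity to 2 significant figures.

Cu⁺/Cu is the cathode (higher E°); E°cell = +0.51 − (−0.41) = +0.92 V with n = 1.
Since E = E° − (0.0592/n)·log Q, log Q = n(E° − E)/0.0592 = 0.000.
For Cu⁺(aq) + Cr²⁺(aq) → Cu(s) + Cr³⁺(aq), the reaction quotient is Q = [Cr³⁺(aq)] / ([Cu⁺(aq)]·[Cr²⁺(aq)]).
Substituting the known concentrations and solving, log [Cr²⁺(aq)] = −0.423 and [Cr²⁺(aq)] = 0.38 M.

0.38 M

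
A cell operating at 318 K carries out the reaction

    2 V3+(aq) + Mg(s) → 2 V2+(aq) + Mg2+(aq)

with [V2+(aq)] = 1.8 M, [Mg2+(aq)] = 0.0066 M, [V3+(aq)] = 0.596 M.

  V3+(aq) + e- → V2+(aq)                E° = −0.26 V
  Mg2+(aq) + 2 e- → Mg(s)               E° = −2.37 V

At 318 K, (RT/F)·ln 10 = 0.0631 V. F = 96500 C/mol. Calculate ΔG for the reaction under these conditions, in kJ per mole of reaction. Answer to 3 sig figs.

The standard cell potential is −0.26 − (−2.37) = +2.11 V, with n = 2 electrons in the balanced equation.
Q = ([V2+(aq)]^2·[Mg2+(aq)]) / [V3+(aq)]^2 = 0.0602, so log Q = −1.220 and E = +2.11 − (0.0631/2)(−1.220) = +2.1485 V.
Then ΔG = −nFE = −2 × 96500 × +2.1485 J/mol = −415 kJ/mol.

−415 kJ/mol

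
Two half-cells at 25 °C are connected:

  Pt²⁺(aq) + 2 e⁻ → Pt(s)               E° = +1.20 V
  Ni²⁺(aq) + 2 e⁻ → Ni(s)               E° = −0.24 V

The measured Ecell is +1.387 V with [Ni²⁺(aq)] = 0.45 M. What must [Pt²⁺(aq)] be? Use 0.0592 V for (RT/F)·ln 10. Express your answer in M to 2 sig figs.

0.0073 M

Pt²⁺/Pt is the cathode (higher E°); E°cell = +1.20 − (−0.24) = +1.44 V with n = 2.
From the Nernst equation, log Q = n(E° − E)/0.0592 = 2·(+1.44 − (+1.387))/0.0592 = 1.791.
Balancing electrons gives Pt²⁺(aq) + Ni(s) → Pt(s) + Ni²⁺(aq); thus Q = [Ni²⁺(aq)] / [Pt²⁺(aq)].
Solving for the unknown gives log [Pt²⁺(aq)] = −2.138, so [Pt²⁺(aq)] ≈ 0.0073 M.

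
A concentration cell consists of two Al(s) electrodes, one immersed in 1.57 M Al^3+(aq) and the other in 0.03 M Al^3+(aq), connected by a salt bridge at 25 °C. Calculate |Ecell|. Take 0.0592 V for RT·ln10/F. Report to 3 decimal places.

0.034 V

For a concentration cell E°cell = 0, since both electrodes use the same couple.
The compartment with the higher Al^3+(aq) concentration (1.57 M) acts as the cathode; ions are reduced there and produced at the dilute (0.03 M) anode.
With n = 3, Ecell = −(0.0592/3)·log([dilute]/[conc]) = −(0.0592/3)·log(0.03/1.57) = +0.034 V.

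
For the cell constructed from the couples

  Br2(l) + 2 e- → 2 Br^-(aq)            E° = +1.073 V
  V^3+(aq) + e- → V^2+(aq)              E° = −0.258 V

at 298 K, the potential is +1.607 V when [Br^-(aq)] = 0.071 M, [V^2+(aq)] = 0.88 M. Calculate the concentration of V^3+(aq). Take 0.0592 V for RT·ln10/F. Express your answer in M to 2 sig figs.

Br₂/Br⁻ is the cathode (higher E°); E°cell = +1.073 − (−0.258) = +1.331 V with n = 2.
Rearranging E = E° − (0.0592/n)·log Q gives log Q = 2(+1.331 − (+1.607))/0.0592 = −9.324.
The balanced reaction is Br2(l) + 2 V^2+(aq) → 2 Br^-(aq) + 2 V^3+(aq), so Q = ([Br^-(aq)]^2·[V^3+(aq)]^2) / [V^2+(aq)]^2.
Substituting the known concentrations and solving, log [V^3+(aq)] = −3.569 and [V^3+(aq)] = 0.00027 M.

0.00027 M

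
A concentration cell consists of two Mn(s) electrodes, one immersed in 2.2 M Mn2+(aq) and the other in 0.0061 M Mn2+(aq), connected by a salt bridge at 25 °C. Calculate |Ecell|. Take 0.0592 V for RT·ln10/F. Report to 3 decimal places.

For a concentration cell E°cell = 0, since both electrodes use the same couple.
The compartment with the higher Mn2+(aq) concentration (2.2 M) acts as the cathode; ions are reduced there and produced at the dilute (0.0061 M) anode.
With n = 2, Ecell = −(0.0592/2)·log([dilute]/[conc]) = −(0.0592/2)·log(0.0061/2.2) = +0.076 V.

0.076 V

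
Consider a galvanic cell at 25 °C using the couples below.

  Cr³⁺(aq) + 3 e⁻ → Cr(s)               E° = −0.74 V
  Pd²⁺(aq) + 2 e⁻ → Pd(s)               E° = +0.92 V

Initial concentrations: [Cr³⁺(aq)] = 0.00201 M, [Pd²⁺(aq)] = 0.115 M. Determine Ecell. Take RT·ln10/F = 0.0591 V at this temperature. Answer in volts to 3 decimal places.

Pd²⁺/Pd is reduced (cathode, E° = +0.92 V) and Cr³⁺/Cr is oxidized (anode).
E°cell = E°cat − E°an = +0.92 − (−0.74) = +1.66 V; n = 6.
Balancing gives 3 Pd²⁺(aq) + 2 Cr(s) → 3 Pd(s) + 2 Cr³⁺(aq); hence Q = [Cr³⁺(aq)]^2 / [Pd²⁺(aq)]^3 = 0.00266 (log Q = −2.576).
By the Nernst equation, E = +1.66 − (0.0591/6)·(−2.576) = +1.685 V.

+1.685 V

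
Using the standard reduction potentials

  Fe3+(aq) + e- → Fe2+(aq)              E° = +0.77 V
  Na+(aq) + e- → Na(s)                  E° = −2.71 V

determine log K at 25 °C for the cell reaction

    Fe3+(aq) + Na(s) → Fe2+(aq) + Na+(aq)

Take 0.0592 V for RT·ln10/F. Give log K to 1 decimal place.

log K = 58.8

The Fe³⁺/Fe²⁺ couple is reduced (cathode); E°cell = +0.77 − (−2.71) = +3.48 V with n = 1.
At equilibrium E = 0, so log K = nE°cell / 0.0592 = (1)(+3.48) / 0.0592 = 58.8.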